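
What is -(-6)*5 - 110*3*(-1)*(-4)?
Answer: -1290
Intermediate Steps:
-(-6)*5 - 110*3*(-1)*(-4) = -1*(-30) - (-330)*(-4) = 30 - 110*12 = 30 - 1320 = -1290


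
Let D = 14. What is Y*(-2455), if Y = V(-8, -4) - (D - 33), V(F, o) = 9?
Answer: -68740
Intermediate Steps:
Y = 28 (Y = 9 - (14 - 33) = 9 - 1*(-19) = 9 + 19 = 28)
Y*(-2455) = 28*(-2455) = -68740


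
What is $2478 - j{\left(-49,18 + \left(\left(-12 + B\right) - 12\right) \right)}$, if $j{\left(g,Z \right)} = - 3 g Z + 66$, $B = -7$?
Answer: $4323$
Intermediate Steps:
$j{\left(g,Z \right)} = 66 - 3 Z g$ ($j{\left(g,Z \right)} = - 3 Z g + 66 = 66 - 3 Z g$)
$2478 - j{\left(-49,18 + \left(\left(-12 + B\right) - 12\right) \right)} = 2478 - \left(66 - 3 \left(18 - 31\right) \left(-49\right)\right) = 2478 - \left(66 - \left(-39\right) \left(-49\right)\right) = 2478 - \left(66 - 1911\right) = 2478 - -1845 = 2478 + 1845 = 4323$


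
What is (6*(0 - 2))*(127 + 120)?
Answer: -2964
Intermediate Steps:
(6*(0 - 2))*(127 + 120) = (6*(-2))*247 = -12*247 = -2964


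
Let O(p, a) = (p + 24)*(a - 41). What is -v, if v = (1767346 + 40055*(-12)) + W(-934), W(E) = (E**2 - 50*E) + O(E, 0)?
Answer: -2243052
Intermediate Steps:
O(p, a) = (-41 + a)*(24 + p) (O(p, a) = (24 + p)*(-41 + a) = (-41 + a)*(24 + p))
W(E) = -984 + E**2 - 91*E (W(E) = (E**2 - 50*E) + (-984 - 41*E + 24*0 + 0*E) = (E**2 - 50*E) + (-984 - 41*E + 0 + 0) = (E**2 - 50*E) + (-984 - 41*E) = -984 + E**2 - 91*E)
v = 2243052 (v = (1767346 + 40055*(-12)) + (-984 + (-934)**2 - 91*(-934)) = (1767346 - 480660) + (-984 + 872356 + 84994) = 1286686 + 956366 = 2243052)
-v = -1*2243052 = -2243052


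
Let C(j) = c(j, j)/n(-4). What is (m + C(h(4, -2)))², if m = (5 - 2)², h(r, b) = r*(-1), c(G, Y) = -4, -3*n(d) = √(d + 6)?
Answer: 153 + 108*√2 ≈ 305.73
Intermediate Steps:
n(d) = -√(6 + d)/3 (n(d) = -√(d + 6)/3 = -√(6 + d)/3)
h(r, b) = -r
C(j) = 6*√2 (C(j) = -4*(-3/√(6 - 4)) = -4*(-3*√2/2) = -(-6)*√2 = 6*√2)
m = 9 (m = 3² = 9)
(m + C(h(4, -2)))² = (9 + 6*√2)²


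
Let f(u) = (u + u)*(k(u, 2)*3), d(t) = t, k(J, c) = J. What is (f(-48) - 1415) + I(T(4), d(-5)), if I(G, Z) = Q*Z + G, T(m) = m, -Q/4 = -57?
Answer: 11273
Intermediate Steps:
Q = 228 (Q = -4*(-57) = 228)
I(G, Z) = G + 228*Z (I(G, Z) = 228*Z + G = G + 228*Z)
f(u) = 6*u**2 (f(u) = (u + u)*(u*3) = (2*u)*(3*u) = 6*u**2)
(f(-48) - 1415) + I(T(4), d(-5)) = (6*(-48)**2 - 1415) + (4 + 228*(-5)) = (6*2304 - 1415) + (4 - 1140) = (13824 - 1415) - 1136 = 12409 - 1136 = 11273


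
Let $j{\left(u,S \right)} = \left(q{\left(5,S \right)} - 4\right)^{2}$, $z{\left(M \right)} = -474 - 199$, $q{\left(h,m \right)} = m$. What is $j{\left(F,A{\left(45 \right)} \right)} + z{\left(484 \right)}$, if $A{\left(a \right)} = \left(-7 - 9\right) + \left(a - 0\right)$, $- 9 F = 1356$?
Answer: $-48$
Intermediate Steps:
$z{\left(M \right)} = -673$ ($z{\left(M \right)} = -474 - 199 = -673$)
$F = - \frac{452}{3}$ ($F = \left(- \frac{1}{9}\right) 1356 = - \frac{452}{3} \approx -150.67$)
$A{\left(a \right)} = -16 + a$ ($A{\left(a \right)} = -16 + \left(a + 0\right) = -16 + a$)
$j{\left(u,S \right)} = \left(-4 + S\right)^{2}$ ($j{\left(u,S \right)} = \left(S - 4\right)^{2} = \left(-4 + S\right)^{2}$)
$j{\left(F,A{\left(45 \right)} \right)} + z{\left(484 \right)} = \left(-4 + \left(-16 + 45\right)\right)^{2} - 673 = \left(-4 + 29\right)^{2} - 673 = 25^{2} - 673 = 625 - 673 = -48$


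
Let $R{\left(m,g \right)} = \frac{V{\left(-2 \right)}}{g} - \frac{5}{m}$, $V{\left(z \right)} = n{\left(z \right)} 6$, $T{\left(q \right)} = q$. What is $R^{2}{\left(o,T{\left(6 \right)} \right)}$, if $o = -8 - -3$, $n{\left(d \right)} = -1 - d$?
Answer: $4$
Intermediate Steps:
$o = -5$ ($o = -8 + 3 = -5$)
$V{\left(z \right)} = -6 - 6 z$ ($V{\left(z \right)} = \left(-1 - z\right) 6 = -6 - 6 z$)
$R{\left(m,g \right)} = - \frac{5}{m} + \frac{6}{g}$ ($R{\left(m,g \right)} = \frac{-6 - -12}{g} - \frac{5}{m} = \frac{-6 + 12}{g} - \frac{5}{m} = \frac{6}{g} - \frac{5}{m} = - \frac{5}{m} + \frac{6}{g}$)
$R^{2}{\left(o,T{\left(6 \right)} \right)} = \left(- \frac{5}{-5} + \frac{6}{6}\right)^{2} = \left(\left(-5\right) \left(- \frac{1}{5}\right) + 6 \cdot \frac{1}{6}\right)^{2} = \left(1 + 1\right)^{2} = 2^{2} = 4$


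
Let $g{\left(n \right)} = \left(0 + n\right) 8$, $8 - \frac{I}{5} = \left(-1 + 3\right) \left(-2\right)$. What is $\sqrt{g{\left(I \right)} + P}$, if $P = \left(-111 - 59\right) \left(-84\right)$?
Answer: $6 \sqrt{410} \approx 121.49$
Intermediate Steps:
$I = 60$ ($I = 40 - 5 \left(-1 + 3\right) \left(-2\right) = 40 - 5 \cdot 2 \left(-2\right) = 40 - -20 = 40 + 20 = 60$)
$g{\left(n \right)} = 8 n$ ($g{\left(n \right)} = n 8 = 8 n$)
$P = 14280$ ($P = \left(-170\right) \left(-84\right) = 14280$)
$\sqrt{g{\left(I \right)} + P} = \sqrt{8 \cdot 60 + 14280} = \sqrt{480 + 14280} = \sqrt{14760} = 6 \sqrt{410}$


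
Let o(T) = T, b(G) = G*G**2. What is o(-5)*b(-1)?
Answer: 5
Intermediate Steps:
b(G) = G**3
o(-5)*b(-1) = -5*(-1)**3 = -5*(-1) = 5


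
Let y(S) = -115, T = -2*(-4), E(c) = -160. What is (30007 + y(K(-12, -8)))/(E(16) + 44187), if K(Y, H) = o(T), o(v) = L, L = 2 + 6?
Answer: 29892/44027 ≈ 0.67895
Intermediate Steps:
L = 8
T = 8
o(v) = 8
K(Y, H) = 8
(30007 + y(K(-12, -8)))/(E(16) + 44187) = (30007 - 115)/(-160 + 44187) = 29892/44027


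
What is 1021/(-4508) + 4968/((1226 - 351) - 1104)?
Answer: -22629553/1032332 ≈ -21.921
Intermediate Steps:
1021/(-4508) + 4968/((1226 - 351) - 1104) = 1021*(-1/4508) + 4968/(875 - 1104) = -1021/4508 + 4968/(-229) = -1021/4508 + 4968*(-1/229) = -1021/4508 - 4968/229 = -22629553/1032332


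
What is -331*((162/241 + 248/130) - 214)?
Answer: 1096237576/15665 ≈ 69980.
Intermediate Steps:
-331*((162/241 + 248/130) - 214) = -331*((162*(1/241) + 248*(1/130)) - 214) = -331*((162/241 + 124/65) - 214) = -331*(40414/15665 - 214) = -331*(-3311896/15665) = 1096237576/15665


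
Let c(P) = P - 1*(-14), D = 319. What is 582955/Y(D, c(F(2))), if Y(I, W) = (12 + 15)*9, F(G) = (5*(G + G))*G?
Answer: 582955/243 ≈ 2399.0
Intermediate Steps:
F(G) = 10*G² (F(G) = (5*(2*G))*G = (10*G)*G = 10*G²)
c(P) = 14 + P (c(P) = P + 14 = 14 + P)
Y(I, W) = 243 (Y(I, W) = 27*9 = 243)
582955/Y(D, c(F(2))) = 582955/243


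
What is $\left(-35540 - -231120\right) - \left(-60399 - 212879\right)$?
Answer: $468858$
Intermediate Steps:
$\left(-35540 - -231120\right) - \left(-60399 - 212879\right) = \left(-35540 + 231120\right) - \left(-60399 - 212879\right) = 195580 - -273278 = 195580 + 273278 = 468858$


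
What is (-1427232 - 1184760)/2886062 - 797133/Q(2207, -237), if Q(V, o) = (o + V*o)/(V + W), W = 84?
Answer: 11116563452021/3186212448 ≈ 3489.0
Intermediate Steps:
Q(V, o) = (o + V*o)/(84 + V) (Q(V, o) = (o + V*o)/(V + 84) = (o + V*o)/(84 + V))
(-1427232 - 1184760)/2886062 - 797133/Q(2207, -237) = (-1427232 - 1184760)/2886062 - 797133*(-(84 + 2207)/(237*(1 + 2207))) = -2611992*1/2886062 - 797133/((-237*2208/2291)) = -1305996/1443031 - 797133/((-237*1/2291*2208)) = -1305996/1443031 - 797133/(-6624/29) = -1305996/1443031 - 797133*(-29/6624) = -1305996/1443031 + 7705619/2208 = 11116563452021/3186212448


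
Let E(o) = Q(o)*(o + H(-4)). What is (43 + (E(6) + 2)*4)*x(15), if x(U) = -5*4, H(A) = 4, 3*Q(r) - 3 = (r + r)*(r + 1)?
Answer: -24220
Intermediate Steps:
Q(r) = 1 + 2*r*(1 + r)/3 (Q(r) = 1 + ((r + r)*(r + 1))/3 = 1 + ((2*r)*(1 + r))/3 = 1 + (2*r*(1 + r))/3 = 1 + 2*r*(1 + r)/3)
E(o) = (4 + o)*(1 + 2*o/3 + 2*o**2/3) (E(o) = (1 + 2*o/3 + 2*o**2/3)*(o + 4) = (1 + 2*o/3 + 2*o**2/3)*(4 + o) = (4 + o)*(1 + 2*o/3 + 2*o**2/3))
x(U) = -20
(43 + (E(6) + 2)*4)*x(15) = (43 + ((4 + 6)*(3 + 2*6 + 2*6**2)/3 + 2)*4)*(-20) = (43 + ((1/3)*10*(3 + 12 + 2*36) + 2)*4)*(-20) = (43 + ((1/3)*10*(3 + 12 + 72) + 2)*4)*(-20) = (43 + ((1/3)*10*87 + 2)*4)*(-20) = (43 + (290 + 2)*4)*(-20) = (43 + 292*4)*(-20) = (43 + 1168)*(-20) = 1211*(-20) = -24220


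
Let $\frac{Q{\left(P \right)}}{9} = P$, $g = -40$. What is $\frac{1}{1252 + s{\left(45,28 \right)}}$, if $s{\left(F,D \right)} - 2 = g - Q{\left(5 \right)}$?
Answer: $\frac{1}{1169} \approx 0.00085543$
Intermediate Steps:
$Q{\left(P \right)} = 9 P$
$s{\left(F,D \right)} = -83$ ($s{\left(F,D \right)} = 2 - \left(40 + 9 \cdot 5\right) = 2 - 85 = -83$)
$\frac{1}{1252 + s{\left(45,28 \right)}} = \frac{1}{1252 - 83} = \frac{1}{1169}$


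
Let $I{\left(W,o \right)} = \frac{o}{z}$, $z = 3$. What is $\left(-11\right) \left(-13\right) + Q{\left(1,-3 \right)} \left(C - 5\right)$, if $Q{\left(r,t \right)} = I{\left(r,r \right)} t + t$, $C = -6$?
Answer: $187$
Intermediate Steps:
$I{\left(W,o \right)} = \frac{o}{3}$
$Q{\left(r,t \right)} = t + \frac{r t}{3}$ ($Q{\left(r,t \right)} = \frac{r}{3} t + t = \frac{r t}{3} + t = t + \frac{r t}{3}$)
$\left(-11\right) \left(-13\right) + Q{\left(1,-3 \right)} \left(C - 5\right) = \left(-11\right) \left(-13\right) + \frac{1}{3} \left(-3\right) \left(3 + 1\right) \left(-6 - 5\right) = 143 + \frac{1}{3} \left(-3\right) 4 \left(-6 - 5\right) = 143 - -44 = 143 + 44 = 187$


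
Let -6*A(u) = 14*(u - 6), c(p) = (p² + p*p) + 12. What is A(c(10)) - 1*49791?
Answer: -150815/3 ≈ -50272.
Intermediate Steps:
c(p) = 12 + 2*p² (c(p) = (p² + p²) + 12 = 2*p² + 12 = 12 + 2*p²)
A(u) = 14 - 7*u/3 (A(u) = -7*(u - 6)/3 = -7*(-6 + u)/3 = -(-84 + 14*u)/6 = 14 - 7*u/3)
A(c(10)) - 1*49791 = (14 - 7*(12 + 2*10²)/3) - 1*49791 = (14 - 7*(12 + 2*100)/3) - 49791 = (14 - 7*(12 + 200)/3) - 49791 = (14 - 7/3*212) - 49791 = (14 - 1484/3) - 49791 = -1442/3 - 49791 = -150815/3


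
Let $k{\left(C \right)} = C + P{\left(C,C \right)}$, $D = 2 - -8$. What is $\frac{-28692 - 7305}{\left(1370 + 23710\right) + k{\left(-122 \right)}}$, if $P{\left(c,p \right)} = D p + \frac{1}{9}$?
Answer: $- \frac{323973}{213643} \approx -1.5164$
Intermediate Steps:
$D = 10$ ($D = 2 + 8 = 10$)
$P{\left(c,p \right)} = \frac{1}{9} + 10 p$ ($P{\left(c,p \right)} = 10 p + \frac{1}{9} = \frac{1}{9} + 10 p$)
$k{\left(C \right)} = \frac{1}{9} + 11 C$ ($k{\left(C \right)} = C + \left(\frac{1}{9} + 10 C\right) = \frac{1}{9} + 11 C$)
$\frac{-28692 - 7305}{\left(1370 + 23710\right) + k{\left(-122 \right)}} = \frac{-28692 - 7305}{\left(1370 + 23710\right) + \left(\frac{1}{9} + 11 \left(-122\right)\right)} = - \frac{35997}{25080 + \left(\frac{1}{9} - 1342\right)} = - \frac{35997}{25080 - \frac{12077}{9}} = - \frac{35997}{\frac{213643}{9}} = \left(-35997\right) \frac{9}{213643} = - \frac{323973}{213643}$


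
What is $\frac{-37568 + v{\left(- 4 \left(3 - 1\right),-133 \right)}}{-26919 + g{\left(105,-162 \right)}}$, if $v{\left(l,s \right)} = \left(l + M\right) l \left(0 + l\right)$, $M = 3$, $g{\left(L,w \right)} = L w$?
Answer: $\frac{37888}{43929} \approx 0.86248$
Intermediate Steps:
$v{\left(l,s \right)} = l^{2} \left(3 + l\right)$ ($v{\left(l,s \right)} = \left(l + 3\right) l \left(0 + l\right) = \left(3 + l\right) l l = l \left(3 + l\right) l = l^{2} \left(3 + l\right)$)
$\frac{-37568 + v{\left(- 4 \left(3 - 1\right),-133 \right)}}{-26919 + g{\left(105,-162 \right)}} = \frac{-37568 + \left(- 4 \left(3 - 1\right)\right)^{2} \left(3 - 4 \left(3 - 1\right)\right)}{-26919 + 105 \left(-162\right)} = \frac{-37568 + \left(\left(-4\right) 2\right)^{2} \left(3 - 8\right)}{-26919 - 17010} = \frac{-37568 + \left(-8\right)^{2} \left(3 - 8\right)}{-43929} = \left(-37568 + 64 \left(-5\right)\right) \left(- \frac{1}{43929}\right) = \left(-37568 - 320\right) \left(- \frac{1}{43929}\right) = \left(-37888\right) \left(- \frac{1}{43929}\right) = \frac{37888}{43929}$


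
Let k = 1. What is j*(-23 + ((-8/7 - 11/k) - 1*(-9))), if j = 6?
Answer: -1098/7 ≈ -156.86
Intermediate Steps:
j*(-23 + ((-8/7 - 11/k) - 1*(-9))) = 6*(-23 + ((-8/7 - 11/1) - 1*(-9))) = 6*(-23 + ((-8*1/7 - 11*1) + 9)) = 6*(-23 + ((-8/7 - 11) + 9)) = 6*(-23 + (-85/7 + 9)) = 6*(-23 - 22/7) = 6*(-183/7) = -1098/7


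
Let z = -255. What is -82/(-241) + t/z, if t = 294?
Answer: -16648/20485 ≈ -0.81269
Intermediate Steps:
-82/(-241) + t/z = -82/(-241) + 294/(-255) = -82*(-1/241) + 294*(-1/255) = 82/241 - 98/85 = -16648/20485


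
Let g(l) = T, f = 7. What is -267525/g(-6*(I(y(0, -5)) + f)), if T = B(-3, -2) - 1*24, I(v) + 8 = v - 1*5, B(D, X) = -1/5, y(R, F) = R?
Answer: 1337625/121 ≈ 11055.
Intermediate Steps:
B(D, X) = -⅕ (B(D, X) = -1*⅕ = -⅕)
I(v) = -13 + v (I(v) = -8 + (v - 1*5) = -8 + (v - 5) = -8 + (-5 + v) = -13 + v)
T = -121/5 (T = -⅕ - 1*24 = -⅕ - 24 = -121/5 ≈ -24.200)
g(l) = -121/5
-267525/g(-6*(I(y(0, -5)) + f)) = -267525/((-121/5*1)) = -267525/(-121/5) = -267525*(-5/121) = 1337625/121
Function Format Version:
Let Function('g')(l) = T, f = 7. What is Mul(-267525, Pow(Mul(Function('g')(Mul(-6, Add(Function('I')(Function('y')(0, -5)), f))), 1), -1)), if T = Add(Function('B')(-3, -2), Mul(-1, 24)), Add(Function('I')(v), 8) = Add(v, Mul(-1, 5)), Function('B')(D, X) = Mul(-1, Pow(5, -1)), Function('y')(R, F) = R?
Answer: Rational(1337625, 121) ≈ 11055.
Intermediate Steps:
Function('B')(D, X) = Rational(-1, 5) (Function('B')(D, X) = Mul(-1, Rational(1, 5)) = Rational(-1, 5))
Function('I')(v) = Add(-13, v) (Function('I')(v) = Add(-8, Add(v, Mul(-1, 5))) = Add(-8, Add(v, -5)) = Add(-8, Add(-5, v)) = Add(-13, v))
T = Rational(-121, 5) (T = Add(Rational(-1, 5), Mul(-1, 24)) = Add(Rational(-1, 5), -24) = Rational(-121, 5) ≈ -24.200)
Function('g')(l) = Rational(-121, 5)
Mul(-267525, Pow(Mul(Function('g')(Mul(-6, Add(Function('I')(Function('y')(0, -5)), f))), 1), -1)) = Mul(-267525, Pow(Mul(Rational(-121, 5), 1), -1)) = Mul(-267525, Pow(Rational(-121, 5), -1)) = Mul(-267525, Rational(-5, 121)) = Rational(1337625, 121)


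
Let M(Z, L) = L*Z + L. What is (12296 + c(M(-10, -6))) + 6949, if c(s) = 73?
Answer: 19318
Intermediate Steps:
M(Z, L) = L + L*Z
(12296 + c(M(-10, -6))) + 6949 = (12296 + 73) + 6949 = 12369 + 6949 = 19318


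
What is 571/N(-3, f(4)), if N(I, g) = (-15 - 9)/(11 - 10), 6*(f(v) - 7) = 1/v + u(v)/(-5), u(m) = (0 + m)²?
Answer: -571/24 ≈ -23.792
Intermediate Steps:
u(m) = m²
f(v) = 7 - v²/30 + 1/(6*v) (f(v) = 7 + (1/v + v²/(-5))/6 = 7 + (1/v + v²*(-⅕))/6 = 7 + (1/v - v²/5)/6 = 7 + (-v²/30 + 1/(6*v)) = 7 - v²/30 + 1/(6*v))
N(I, g) = -24 (N(I, g) = -24/1 = -24*1 = -24)
571/N(-3, f(4)) = 571/(-24) = 571*(-1/24) = -571/24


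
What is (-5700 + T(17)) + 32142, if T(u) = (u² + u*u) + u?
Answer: 27037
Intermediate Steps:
T(u) = u + 2*u² (T(u) = (u² + u²) + u = 2*u² + u = u + 2*u²)
(-5700 + T(17)) + 32142 = (-5700 + 17*(1 + 2*17)) + 32142 = (-5700 + 17*(1 + 34)) + 32142 = (-5700 + 17*35) + 32142 = (-5700 + 595) + 32142 = -5105 + 32142 = 27037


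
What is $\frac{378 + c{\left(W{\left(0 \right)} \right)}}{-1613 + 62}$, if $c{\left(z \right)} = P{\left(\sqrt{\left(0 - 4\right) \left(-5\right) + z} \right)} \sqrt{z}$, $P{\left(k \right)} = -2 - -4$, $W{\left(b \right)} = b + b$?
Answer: $- \frac{126}{517} \approx -0.24371$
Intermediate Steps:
$W{\left(b \right)} = 2 b$
$P{\left(k \right)} = 2$ ($P{\left(k \right)} = -2 + 4 = 2$)
$c{\left(z \right)} = 2 \sqrt{z}$
$\frac{378 + c{\left(W{\left(0 \right)} \right)}}{-1613 + 62} = \frac{378 + 2 \sqrt{2 \cdot 0}}{-1613 + 62} = \frac{378 + 2 \sqrt{0}}{-1551} = \left(378 + 2 \cdot 0\right) \left(- \frac{1}{1551}\right) = \left(378 + 0\right) \left(- \frac{1}{1551}\right) = 378 \left(- \frac{1}{1551}\right) = - \frac{126}{517}$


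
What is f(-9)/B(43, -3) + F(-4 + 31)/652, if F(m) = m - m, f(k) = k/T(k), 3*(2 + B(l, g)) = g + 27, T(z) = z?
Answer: ⅙ ≈ 0.16667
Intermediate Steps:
B(l, g) = 7 + g/3 (B(l, g) = -2 + (g + 27)/3 = -2 + (27 + g)/3 = -2 + (9 + g/3) = 7 + g/3)
f(k) = 1 (f(k) = k/k = 1)
F(m) = 0
f(-9)/B(43, -3) + F(-4 + 31)/652 = 1/(7 + (⅓)*(-3)) + 0/652 = 1/(7 - 1) + 0*(1/652) = 1/6 + 0 = 1*(⅙) + 0 = ⅙ + 0 = ⅙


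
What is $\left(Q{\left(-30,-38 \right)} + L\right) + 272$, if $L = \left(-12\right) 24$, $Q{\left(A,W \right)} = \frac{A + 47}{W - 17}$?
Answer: $- \frac{897}{55} \approx -16.309$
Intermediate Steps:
$Q{\left(A,W \right)} = \frac{47 + A}{-17 + W}$
$L = -288$
$\left(Q{\left(-30,-38 \right)} + L\right) + 272 = \left(\frac{47 - 30}{-17 - 38} - 288\right) + 272 = \left(\frac{1}{-55} \cdot 17 - 288\right) + 272 = \left(\left(- \frac{1}{55}\right) 17 - 288\right) + 272 = \left(- \frac{17}{55} - 288\right) + 272 = - \frac{15857}{55} + 272 = - \frac{897}{55}$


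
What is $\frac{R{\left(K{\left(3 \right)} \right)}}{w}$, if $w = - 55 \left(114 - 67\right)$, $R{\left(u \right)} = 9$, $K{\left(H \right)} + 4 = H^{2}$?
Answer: $- \frac{9}{2585} \approx -0.0034816$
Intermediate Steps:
$K{\left(H \right)} = -4 + H^{2}$
$w = -2585$ ($w = \left(-55\right) 47 = -2585$)
$\frac{R{\left(K{\left(3 \right)} \right)}}{w} = \frac{9}{-2585} = 9 \left(- \frac{1}{2585}\right) = - \frac{9}{2585}$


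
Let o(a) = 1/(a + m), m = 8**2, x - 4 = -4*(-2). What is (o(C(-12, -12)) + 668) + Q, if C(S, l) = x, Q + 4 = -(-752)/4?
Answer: 64753/76 ≈ 852.01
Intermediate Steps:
Q = 184 (Q = -4 - (-752)/4 = -4 - 376*(-1/2) = -4 + 188 = 184)
x = 12 (x = 4 - 4*(-2) = 4 + 8 = 12)
m = 64
C(S, l) = 12
o(a) = 1/(64 + a) (o(a) = 1/(a + 64) = 1/(64 + a))
(o(C(-12, -12)) + 668) + Q = (1/(64 + 12) + 668) + 184 = (1/76 + 668) + 184 = 50769/76 + 184 = 64753/76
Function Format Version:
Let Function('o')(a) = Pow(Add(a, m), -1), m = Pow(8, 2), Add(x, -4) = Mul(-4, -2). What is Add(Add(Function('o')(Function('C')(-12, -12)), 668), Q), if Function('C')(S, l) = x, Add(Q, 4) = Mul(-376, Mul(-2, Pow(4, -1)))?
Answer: Rational(64753, 76) ≈ 852.01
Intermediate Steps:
Q = 184 (Q = Add(-4, Mul(-376, Mul(-2, Pow(4, -1)))) = Add(-4, Mul(-376, Mul(-2, Rational(1, 4)))) = Add(-4, Mul(-376, Rational(-1, 2))) = Add(-4, 188) = 184)
x = 12 (x = Add(4, Mul(-4, -2)) = Add(4, 8) = 12)
m = 64
Function('C')(S, l) = 12
Function('o')(a) = Pow(Add(64, a), -1) (Function('o')(a) = Pow(Add(a, 64), -1) = Pow(Add(64, a), -1))
Add(Add(Function('o')(Function('C')(-12, -12)), 668), Q) = Add(Add(Pow(Add(64, 12), -1), 668), 184) = Add(Add(Pow(76, -1), 668), 184) = Add(Add(Rational(1, 76), 668), 184) = Add(Rational(50769, 76), 184) = Rational(64753, 76)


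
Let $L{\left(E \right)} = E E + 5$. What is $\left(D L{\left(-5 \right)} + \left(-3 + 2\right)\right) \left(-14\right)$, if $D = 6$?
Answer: $-2506$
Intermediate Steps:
$L{\left(E \right)} = 5 + E^{2}$ ($L{\left(E \right)} = E^{2} + 5 = 5 + E^{2}$)
$\left(D L{\left(-5 \right)} + \left(-3 + 2\right)\right) \left(-14\right) = \left(6 \left(5 + \left(-5\right)^{2}\right) + \left(-3 + 2\right)\right) \left(-14\right) = \left(6 \left(5 + 25\right) - 1\right) \left(-14\right) = \left(6 \cdot 30 - 1\right) \left(-14\right) = \left(180 - 1\right) \left(-14\right) = 179 \left(-14\right) = -2506$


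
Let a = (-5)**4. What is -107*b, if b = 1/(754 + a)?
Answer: -107/1379 ≈ -0.077592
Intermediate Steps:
a = 625
b = 1/1379 (b = 1/(754 + 625) = 1/1379 ≈ 0.00072516)
-107*b = -107*1/1379 = -107/1379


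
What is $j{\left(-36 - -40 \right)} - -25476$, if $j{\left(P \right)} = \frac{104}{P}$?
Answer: $25502$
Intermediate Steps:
$j{\left(-36 - -40 \right)} - -25476 = \frac{104}{-36 - -40} - -25476 = \frac{104}{-36 + 40} + 25476 = \frac{104}{4} + 25476 = 104 \cdot \frac{1}{4} + 25476 = 26 + 25476 = 25502$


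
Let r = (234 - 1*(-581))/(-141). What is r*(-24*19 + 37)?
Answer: 341485/141 ≈ 2421.9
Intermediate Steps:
r = -815/141 (r = (234 + 581)*(-1/141) = 815*(-1/141) = -815/141 ≈ -5.7801)
r*(-24*19 + 37) = -815*(-24*19 + 37)/141 = -815*(-456 + 37)/141 = -815/141*(-419) = 341485/141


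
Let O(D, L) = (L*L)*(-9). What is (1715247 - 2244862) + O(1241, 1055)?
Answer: -10546840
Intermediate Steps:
O(D, L) = -9*L² (O(D, L) = L²*(-9) = -9*L²)
(1715247 - 2244862) + O(1241, 1055) = (1715247 - 2244862) - 9*1055² = -529615 - 9*1113025 = -529615 - 10017225 = -10546840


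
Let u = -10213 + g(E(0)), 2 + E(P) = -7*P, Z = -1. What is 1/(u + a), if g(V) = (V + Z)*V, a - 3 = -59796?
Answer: -1/70000 ≈ -1.4286e-5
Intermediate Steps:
a = -59793 (a = 3 - 59796 = -59793)
E(P) = -2 - 7*P
g(V) = V*(-1 + V) (g(V) = (V - 1)*V = (-1 + V)*V = V*(-1 + V))
u = -10207 (u = -10213 + (-2 - 7*0)*(-1 + (-2 - 7*0)) = -10213 + (-2 + 0)*(-1 + (-2 + 0)) = -10213 - 2*(-1 - 2) = -10213 - 2*(-3) = -10213 + 6 = -10207)
1/(u + a) = 1/(-10207 - 59793) = 1/(-70000) = -1/70000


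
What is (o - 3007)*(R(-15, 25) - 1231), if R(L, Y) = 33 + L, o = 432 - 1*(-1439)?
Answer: 1377968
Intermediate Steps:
o = 1871 (o = 432 + 1439 = 1871)
(o - 3007)*(R(-15, 25) - 1231) = (1871 - 3007)*((33 - 15) - 1231) = -1136*(18 - 1231) = -1136*(-1213) = 1377968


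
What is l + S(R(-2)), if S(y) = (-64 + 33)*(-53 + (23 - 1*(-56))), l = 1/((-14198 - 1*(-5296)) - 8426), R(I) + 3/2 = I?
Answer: -13966369/17328 ≈ -806.00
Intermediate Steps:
R(I) = -3/2 + I
l = -1/17328 (l = 1/((-14198 + 5296) - 8426) = 1/(-8902 - 8426) = 1/(-17328) = -1/17328 ≈ -5.7710e-5)
S(y) = -806 (S(y) = -31*(-53 + (23 + 56)) = -31*(-53 + 79) = -31*26 = -806)
l + S(R(-2)) = -1/17328 - 806 = -13966369/17328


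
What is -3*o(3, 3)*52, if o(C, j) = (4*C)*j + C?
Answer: -6084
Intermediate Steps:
o(C, j) = C + 4*C*j (o(C, j) = 4*C*j + C = C + 4*C*j)
-3*o(3, 3)*52 = -9*(1 + 4*3)*52 = -9*(1 + 12)*52 = -9*13*52 = -3*39*52 = -117*52 = -6084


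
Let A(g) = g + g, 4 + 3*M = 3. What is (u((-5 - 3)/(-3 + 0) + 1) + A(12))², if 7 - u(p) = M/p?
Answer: 116964/121 ≈ 966.64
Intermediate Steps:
M = -⅓ (M = -4/3 + (⅓)*3 = -4/3 + 1 = -⅓ ≈ -0.33333)
A(g) = 2*g
u(p) = 7 + 1/(3*p) (u(p) = 7 - (-1)/(3*p) = 7 + 1/(3*p))
(u((-5 - 3)/(-3 + 0) + 1) + A(12))² = ((7 + 1/(3*((-5 - 3)/(-3 + 0) + 1))) + 2*12)² = ((7 + 1/(3*(-8/(-3) + 1))) + 24)² = ((7 + 1/(3*(-8*(-⅓) + 1))) + 24)² = ((7 + 1/(3*(8/3 + 1))) + 24)² = ((7 + 1/(3*(11/3))) + 24)² = ((7 + (⅓)*(3/11)) + 24)² = ((7 + 1/11) + 24)² = (78/11 + 24)² = (342/11)² = 116964/121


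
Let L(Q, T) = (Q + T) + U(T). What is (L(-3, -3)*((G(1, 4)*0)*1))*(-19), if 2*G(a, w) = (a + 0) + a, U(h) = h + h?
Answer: 0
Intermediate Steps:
U(h) = 2*h
G(a, w) = a (G(a, w) = ((a + 0) + a)/2 = (a + a)/2 = (2*a)/2 = a)
L(Q, T) = Q + 3*T (L(Q, T) = (Q + T) + 2*T = Q + 3*T)
(L(-3, -3)*((G(1, 4)*0)*1))*(-19) = ((-3 + 3*(-3))*((1*0)*1))*(-19) = ((-3 - 9)*(0*1))*(-19) = -12*0*(-19) = 0*(-19) = 0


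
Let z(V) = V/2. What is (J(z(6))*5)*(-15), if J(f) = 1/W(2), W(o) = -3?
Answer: 25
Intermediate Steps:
z(V) = V/2 (z(V) = V*(½) = V/2)
J(f) = -⅓ (J(f) = 1/(-3) = -⅓)
(J(z(6))*5)*(-15) = -⅓*5*(-15) = -5/3*(-15) = 25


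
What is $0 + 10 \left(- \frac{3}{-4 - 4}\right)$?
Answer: $\frac{15}{4} \approx 3.75$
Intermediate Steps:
$0 + 10 \left(- \frac{3}{-4 - 4}\right) = 0 + 10 \left(- \frac{3}{-8}\right) = 0 + 10 \left(\left(-3\right) \left(- \frac{1}{8}\right)\right) = 0 + 10 \cdot \frac{3}{8} = 0 + \frac{15}{4} = \frac{15}{4}$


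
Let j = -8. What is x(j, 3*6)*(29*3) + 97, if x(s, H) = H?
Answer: 1663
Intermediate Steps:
x(j, 3*6)*(29*3) + 97 = (3*6)*(29*3) + 97 = 18*87 + 97 = 1566 + 97 = 1663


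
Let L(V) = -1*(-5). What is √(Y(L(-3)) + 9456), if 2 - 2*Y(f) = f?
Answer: 3*√4202/2 ≈ 97.234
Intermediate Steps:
L(V) = 5
Y(f) = 1 - f/2
√(Y(L(-3)) + 9456) = √((1 - ½*5) + 9456) = √((1 - 5/2) + 9456) = √(-3/2 + 9456) = √(18909/2) = 3*√4202/2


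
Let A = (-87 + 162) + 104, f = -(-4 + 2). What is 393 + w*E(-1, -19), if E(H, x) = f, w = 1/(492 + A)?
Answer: 263705/671 ≈ 393.00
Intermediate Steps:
f = 2 (f = -1*(-2) = 2)
A = 179 (A = 75 + 104 = 179)
w = 1/671 (w = 1/(492 + 179) = 1/671 ≈ 0.0014903)
E(H, x) = 2
393 + w*E(-1, -19) = 393 + (1/671)*2 = 393 + 2/671 = 263705/671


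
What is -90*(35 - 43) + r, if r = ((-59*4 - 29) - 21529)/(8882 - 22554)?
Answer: 4932817/6836 ≈ 721.59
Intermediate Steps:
r = 10897/6836 (r = ((-236 - 29) - 21529)/(-13672) = (-265 - 21529)*(-1/13672) = -21794*(-1/13672) = 10897/6836 ≈ 1.5941)
-90*(35 - 43) + r = -90*(35 - 43) + 10897/6836 = -90*(-8) + 10897/6836 = 720 + 10897/6836 = 4932817/6836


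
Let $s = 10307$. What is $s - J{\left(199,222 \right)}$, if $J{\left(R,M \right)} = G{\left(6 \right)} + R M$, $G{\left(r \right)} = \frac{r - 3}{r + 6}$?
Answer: $- \frac{135485}{4} \approx -33871.0$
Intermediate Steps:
$G{\left(r \right)} = \frac{-3 + r}{6 + r}$
$J{\left(R,M \right)} = \frac{1}{4} + M R$ ($J{\left(R,M \right)} = \frac{-3 + 6}{6 + 6} + R M = \frac{1}{12} \cdot 3 + M R = \frac{1}{4} + M R$)
$s - J{\left(199,222 \right)} = 10307 - \left(\frac{1}{4} + 222 \cdot 199\right) = 10307 - \left(\frac{1}{4} + 44178\right) = 10307 - \frac{176713}{4} = - \frac{135485}{4}$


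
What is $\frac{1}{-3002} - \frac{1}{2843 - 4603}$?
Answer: $\frac{621}{2641760} \approx 0.00023507$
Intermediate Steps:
$\frac{1}{-3002} - \frac{1}{2843 - 4603} = - \frac{1}{3002} - \frac{1}{-1760} = - \frac{1}{3002} - - \frac{1}{1760} = - \frac{1}{3002} + \frac{1}{1760} = \frac{621}{2641760}$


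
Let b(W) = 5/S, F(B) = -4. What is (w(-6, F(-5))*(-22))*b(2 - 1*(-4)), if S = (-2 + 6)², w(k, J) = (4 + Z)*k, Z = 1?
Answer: 825/4 ≈ 206.25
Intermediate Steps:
w(k, J) = 5*k (w(k, J) = (4 + 1)*k = 5*k)
S = 16 (S = 4² = 16)
b(W) = 5/16
(w(-6, F(-5))*(-22))*b(2 - 1*(-4)) = ((5*(-6))*(-22))*(5/16) = -30*(-22)*(5/16) = 660*(5/16) = 825/4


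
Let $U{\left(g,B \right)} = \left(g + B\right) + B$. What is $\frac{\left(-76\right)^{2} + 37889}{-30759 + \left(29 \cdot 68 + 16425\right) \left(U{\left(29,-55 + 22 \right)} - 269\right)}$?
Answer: $- \frac{14555}{1886747} \approx -0.0077143$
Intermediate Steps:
$U{\left(g,B \right)} = g + 2 B$ ($U{\left(g,B \right)} = \left(B + g\right) + B = g + 2 B$)
$\frac{\left(-76\right)^{2} + 37889}{-30759 + \left(29 \cdot 68 + 16425\right) \left(U{\left(29,-55 + 22 \right)} - 269\right)} = \frac{\left(-76\right)^{2} + 37889}{-30759 + \left(29 \cdot 68 + 16425\right) \left(\left(29 + 2 \left(-55 + 22\right)\right) - 269\right)} = \frac{5776 + 37889}{-30759 + \left(1972 + 16425\right) \left(\left(29 + 2 \left(-33\right)\right) - 269\right)} = \frac{43665}{-30759 + 18397 \left(\left(29 - 66\right) - 269\right)} = \frac{43665}{-30759 + 18397 \left(-37 - 269\right)} = \frac{43665}{-30759 + 18397 \left(-306\right)} = \frac{43665}{-30759 - 5629482} = \frac{43665}{-5660241} = 43665 \left(- \frac{1}{5660241}\right) = - \frac{14555}{1886747}$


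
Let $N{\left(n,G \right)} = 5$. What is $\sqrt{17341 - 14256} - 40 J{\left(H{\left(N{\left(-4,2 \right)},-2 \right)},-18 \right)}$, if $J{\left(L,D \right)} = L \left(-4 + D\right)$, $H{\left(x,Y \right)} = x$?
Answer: $4400 + \sqrt{3085} \approx 4455.5$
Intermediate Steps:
$\sqrt{17341 - 14256} - 40 J{\left(H{\left(N{\left(-4,2 \right)},-2 \right)},-18 \right)} = \sqrt{17341 - 14256} - 40 \cdot 5 \left(-4 - 18\right) = \sqrt{3085} - 40 \cdot 5 \left(-22\right) = \sqrt{3085} - 40 \left(-110\right) = \sqrt{3085} - -4400 = \sqrt{3085} + 4400 = 4400 + \sqrt{3085}$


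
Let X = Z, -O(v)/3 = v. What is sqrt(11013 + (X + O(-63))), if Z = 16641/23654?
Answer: sqrt(6268043868846)/23654 ≈ 105.84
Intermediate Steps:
O(v) = -3*v
Z = 16641/23654 (Z = 16641*(1/23654) = 16641/23654 ≈ 0.70352)
X = 16641/23654 ≈ 0.70352
sqrt(11013 + (X + O(-63))) = sqrt(11013 + (16641/23654 - 3*(-63))) = sqrt(11013 + (16641/23654 + 189)) = sqrt(11013 + 4487247/23654) = sqrt(264988749/23654) = sqrt(6268043868846)/23654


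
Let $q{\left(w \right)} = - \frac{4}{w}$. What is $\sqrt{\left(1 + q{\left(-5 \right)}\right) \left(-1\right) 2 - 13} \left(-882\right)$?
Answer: $- \frac{882 i \sqrt{415}}{5} \approx - 3593.5 i$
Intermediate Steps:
$\sqrt{\left(1 + q{\left(-5 \right)}\right) \left(-1\right) 2 - 13} \left(-882\right) = \sqrt{\left(1 - \frac{4}{-5}\right) \left(-1\right) 2 - 13} \left(-882\right) = \sqrt{\left(1 - - \frac{4}{5}\right) \left(-1\right) 2 - 13} \left(-882\right) = \sqrt{\left(1 + \frac{4}{5}\right) \left(-1\right) 2 - 13} \left(-882\right) = \sqrt{\frac{9}{5} \left(-1\right) 2 - 13} \left(-882\right) = \sqrt{\left(- \frac{9}{5}\right) 2 - 13} \left(-882\right) = \sqrt{- \frac{18}{5} - 13} \left(-882\right) = \sqrt{- \frac{83}{5}} \left(-882\right) = \frac{i \sqrt{415}}{5} \left(-882\right) = - \frac{882 i \sqrt{415}}{5}$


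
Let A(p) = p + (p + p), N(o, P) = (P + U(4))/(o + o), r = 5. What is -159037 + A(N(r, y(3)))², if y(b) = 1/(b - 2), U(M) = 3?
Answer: -3975889/25 ≈ -1.5904e+5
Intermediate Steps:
y(b) = 1/(-2 + b)
N(o, P) = (3 + P)/(2*o) (N(o, P) = (P + 3)/(o + o) = (3 + P)/((2*o)) = (3 + P)*(1/(2*o)) = (3 + P)/(2*o))
A(p) = 3*p (A(p) = p + 2*p = 3*p)
-159037 + A(N(r, y(3)))² = -159037 + (3*((½)*(3 + 1/(-2 + 3))/5))² = -159037 + (3*((½)*(⅕)*(3 + 1/1)))² = -159037 + (3*((½)*(⅕)*(3 + 1)))² = -159037 + (3*((½)*(⅕)*4))² = -159037 + (3*(⅖))² = -159037 + (6/5)² = -159037 + 36/25 = -3975889/25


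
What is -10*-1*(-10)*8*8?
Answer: -6400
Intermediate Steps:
-10*-1*(-10)*8*8 = -10*10*8*8 = -800*8 = -10*640 = -6400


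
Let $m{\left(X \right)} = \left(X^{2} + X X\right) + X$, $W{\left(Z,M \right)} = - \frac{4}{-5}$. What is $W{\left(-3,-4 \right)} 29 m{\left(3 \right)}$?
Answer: $\frac{2436}{5} \approx 487.2$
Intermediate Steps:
$W{\left(Z,M \right)} = \frac{4}{5}$ ($W{\left(Z,M \right)} = \left(-4\right) \left(- \frac{1}{5}\right) = \frac{4}{5}$)
$m{\left(X \right)} = X + 2 X^{2}$ ($m{\left(X \right)} = \left(X^{2} + X^{2}\right) + X = 2 X^{2} + X = X + 2 X^{2}$)
$W{\left(-3,-4 \right)} 29 m{\left(3 \right)} = \frac{4}{5} \cdot 29 \cdot 3 \left(1 + 2 \cdot 3\right) = \frac{116 \cdot 3 \left(1 + 6\right)}{5} = \frac{116 \cdot 3 \cdot 7}{5} = \frac{116}{5} \cdot 21 = \frac{2436}{5}$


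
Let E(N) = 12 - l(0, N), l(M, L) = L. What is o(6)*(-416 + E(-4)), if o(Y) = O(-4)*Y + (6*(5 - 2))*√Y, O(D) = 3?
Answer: -7200 - 7200*√6 ≈ -24836.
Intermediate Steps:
o(Y) = 3*Y + 18*√Y (o(Y) = 3*Y + (6*(5 - 2))*√Y = 3*Y + (6*3)*√Y = 3*Y + 18*√Y)
E(N) = 12 - N
o(6)*(-416 + E(-4)) = (3*6 + 18*√6)*(-416 + (12 - 1*(-4))) = (18 + 18*√6)*(-416 + (12 + 4)) = (18 + 18*√6)*(-416 + 16) = (18 + 18*√6)*(-400) = -7200 - 7200*√6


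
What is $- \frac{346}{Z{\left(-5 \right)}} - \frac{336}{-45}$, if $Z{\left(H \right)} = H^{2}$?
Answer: $- \frac{478}{75} \approx -6.3733$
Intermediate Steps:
$- \frac{346}{Z{\left(-5 \right)}} - \frac{336}{-45} = - \frac{346}{\left(-5\right)^{2}} - \frac{336}{-45} = - \frac{346}{25} - - \frac{112}{15} = \left(-346\right) \frac{1}{25} + \frac{112}{15} = - \frac{346}{25} + \frac{112}{15} = - \frac{478}{75}$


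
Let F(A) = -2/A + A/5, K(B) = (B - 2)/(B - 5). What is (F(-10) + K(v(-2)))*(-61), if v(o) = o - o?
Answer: 427/5 ≈ 85.400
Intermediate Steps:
v(o) = 0
K(B) = (-2 + B)/(-5 + B)
F(A) = -2/A + A/5 (F(A) = -2/A + A*(1/5) = -2/A + A/5)
(F(-10) + K(v(-2)))*(-61) = ((-2/(-10) + (1/5)*(-10)) + (-2 + 0)/(-5 + 0))*(-61) = ((-2*(-1/10) - 2) - 2/(-5))*(-61) = ((1/5 - 2) - 1/5*(-2))*(-61) = (-9/5 + 2/5)*(-61) = -7/5*(-61) = 427/5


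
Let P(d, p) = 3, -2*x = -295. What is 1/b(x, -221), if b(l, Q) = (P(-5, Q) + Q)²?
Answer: 1/47524 ≈ 2.1042e-5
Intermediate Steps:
x = 295/2 (x = -½*(-295) = 295/2 ≈ 147.50)
b(l, Q) = (3 + Q)²
1/b(x, -221) = 1/((3 - 221)²) = 1/((-218)²) = 1/47524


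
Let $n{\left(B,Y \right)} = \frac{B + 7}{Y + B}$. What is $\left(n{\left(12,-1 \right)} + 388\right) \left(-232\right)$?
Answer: $- \frac{994584}{11} \approx -90417.0$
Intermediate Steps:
$n{\left(B,Y \right)} = \frac{7 + B}{B + Y}$
$\left(n{\left(12,-1 \right)} + 388\right) \left(-232\right) = \left(\frac{7 + 12}{12 - 1} + 388\right) \left(-232\right) = \left(\frac{1}{11} \cdot 19 + 388\right) \left(-232\right) = \left(\frac{19}{11} + 388\right) \left(-232\right) = \frac{4287}{11} \left(-232\right) = - \frac{994584}{11}$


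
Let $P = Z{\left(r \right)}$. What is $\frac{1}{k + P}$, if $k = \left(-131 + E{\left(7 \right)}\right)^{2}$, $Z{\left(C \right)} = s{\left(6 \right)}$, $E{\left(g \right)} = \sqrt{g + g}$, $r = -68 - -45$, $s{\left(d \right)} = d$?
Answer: $\frac{17181}{294225745} + \frac{262 \sqrt{14}}{294225745} \approx 6.1726 \cdot 10^{-5}$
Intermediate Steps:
$r = -23$ ($r = -68 + 45 = -23$)
$E{\left(g \right)} = \sqrt{2} \sqrt{g}$ ($E{\left(g \right)} = \sqrt{2 g} = \sqrt{2} \sqrt{g}$)
$Z{\left(C \right)} = 6$
$P = 6$
$k = \left(-131 + \sqrt{14}\right)^{2}$ ($k = \left(-131 + \sqrt{2} \sqrt{7}\right)^{2} = \left(-131 + \sqrt{14}\right)^{2} \approx 16195.0$)
$\frac{1}{k + P} = \frac{1}{\left(131 - \sqrt{14}\right)^{2} + 6} = \frac{1}{6 + \left(131 - \sqrt{14}\right)^{2}}$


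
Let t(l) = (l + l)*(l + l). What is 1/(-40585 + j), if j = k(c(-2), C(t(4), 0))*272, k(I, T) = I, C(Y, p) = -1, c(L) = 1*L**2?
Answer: -1/39497 ≈ -2.5318e-5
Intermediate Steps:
t(l) = 4*l**2 (t(l) = (2*l)*(2*l) = 4*l**2)
c(L) = L**2
j = 1088 (j = (-2)**2*272 = 4*272 = 1088)
1/(-40585 + j) = 1/(-40585 + 1088) = 1/(-39497) = -1/39497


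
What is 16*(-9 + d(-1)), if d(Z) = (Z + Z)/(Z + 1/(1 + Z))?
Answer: -144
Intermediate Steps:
d(Z) = 2*Z/(Z + 1/(1 + Z)) (d(Z) = (2*Z)/(Z + 1/(1 + Z)) = 2*Z/(Z + 1/(1 + Z)))
16*(-9 + d(-1)) = 16*(-9 + 2*(-1)*(1 - 1)/(1 - 1 + (-1)²)) = 16*(-9 + 2*(-1)*0/(1 - 1 + 1)) = 16*(-9 + 2*(-1)*0/1) = 16*(-9 + 2*(-1)*1*0) = 16*(-9 + 0) = 16*(-9) = -144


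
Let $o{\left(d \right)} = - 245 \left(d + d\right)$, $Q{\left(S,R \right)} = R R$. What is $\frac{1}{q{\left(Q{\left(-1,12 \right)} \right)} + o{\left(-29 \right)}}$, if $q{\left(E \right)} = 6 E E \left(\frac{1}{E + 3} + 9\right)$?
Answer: $\frac{49}{55605218} \approx 8.8121 \cdot 10^{-7}$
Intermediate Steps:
$Q{\left(S,R \right)} = R^{2}$
$q{\left(E \right)} = 6 E^{2} \left(9 + \frac{1}{3 + E}\right)$ ($q{\left(E \right)} = 6 E^{2} \left(\frac{1}{3 + E} + 9\right) = 6 E^{2} \left(9 + \frac{1}{3 + E}\right)$)
$o{\left(d \right)} = - 490 d$ ($o{\left(d \right)} = - 245 \cdot 2 d = - 490 d$)
$\frac{1}{q{\left(Q{\left(-1,12 \right)} \right)} + o{\left(-29 \right)}} = \frac{1}{\frac{\left(12^{2}\right)^{2} \left(168 + 54 \cdot 12^{2}\right)}{3 + 12^{2}} - -14210} = \frac{1}{\frac{144^{2} \left(168 + 54 \cdot 144\right)}{3 + 144} + 14210} = \frac{1}{\frac{20736 \left(168 + 7776\right)}{147} + 14210} = \frac{1}{20736 \cdot \frac{1}{147} \cdot 7944 + 14210} = \frac{1}{\frac{54908928}{49} + 14210} = \frac{1}{\frac{55605218}{49}} = \frac{49}{55605218}$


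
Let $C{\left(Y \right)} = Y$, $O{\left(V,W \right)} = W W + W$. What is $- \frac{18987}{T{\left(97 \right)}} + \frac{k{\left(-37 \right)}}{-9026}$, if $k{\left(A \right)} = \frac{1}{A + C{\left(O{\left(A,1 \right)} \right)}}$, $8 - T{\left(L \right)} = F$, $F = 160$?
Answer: $\frac{2999091661}{24009160} \approx 124.91$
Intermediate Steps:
$T{\left(L \right)} = -152$ ($T{\left(L \right)} = 8 - 160 = -152$)
$O{\left(V,W \right)} = W + W^{2}$ ($O{\left(V,W \right)} = W^{2} + W = W + W^{2}$)
$k{\left(A \right)} = \frac{1}{2 + A}$ ($k{\left(A \right)} = \frac{1}{A + 1 \left(1 + 1\right)} = \frac{1}{A + 1 \cdot 2} = \frac{1}{A + 2} = \frac{1}{2 + A}$)
$- \frac{18987}{T{\left(97 \right)}} + \frac{k{\left(-37 \right)}}{-9026} = - \frac{18987}{-152} + \frac{1}{\left(2 - 37\right) \left(-9026\right)} = \left(-18987\right) \left(- \frac{1}{152}\right) + \frac{1}{-35} \left(- \frac{1}{9026}\right) = \frac{18987}{152} - - \frac{1}{315910} = \frac{18987}{152} + \frac{1}{315910} = \frac{2999091661}{24009160}$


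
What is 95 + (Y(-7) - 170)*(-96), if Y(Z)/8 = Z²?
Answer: -21217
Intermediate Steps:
Y(Z) = 8*Z²
95 + (Y(-7) - 170)*(-96) = 95 + (8*(-7)² - 170)*(-96) = 95 + (8*49 - 170)*(-96) = 95 + (392 - 170)*(-96) = 95 + 222*(-96) = 95 - 21312 = -21217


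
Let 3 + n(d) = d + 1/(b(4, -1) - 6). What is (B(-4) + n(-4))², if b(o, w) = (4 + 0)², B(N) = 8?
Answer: 121/100 ≈ 1.2100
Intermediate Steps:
b(o, w) = 16 (b(o, w) = 4² = 16)
n(d) = -29/10 + d (n(d) = -3 + (d + 1/(16 - 6)) = -3 + (d + 1/10) = -3 + (d + ⅒) = -3 + (⅒ + d) = -29/10 + d)
(B(-4) + n(-4))² = (8 + (-29/10 - 4))² = (8 - 69/10)² = (11/10)² = 121/100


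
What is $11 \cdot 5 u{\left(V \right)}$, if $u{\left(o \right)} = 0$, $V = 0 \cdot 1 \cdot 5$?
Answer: $0$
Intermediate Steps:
$V = 0$ ($V = 0 \cdot 5 = 0$)
$11 \cdot 5 u{\left(V \right)} = 11 \cdot 5 \cdot 0 = 55 \cdot 0 = 0$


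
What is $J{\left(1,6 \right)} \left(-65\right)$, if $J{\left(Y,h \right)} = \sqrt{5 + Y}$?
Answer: $- 65 \sqrt{6} \approx -159.22$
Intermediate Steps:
$J{\left(1,6 \right)} \left(-65\right) = \sqrt{5 + 1} \left(-65\right) = \sqrt{6} \left(-65\right) = - 65 \sqrt{6}$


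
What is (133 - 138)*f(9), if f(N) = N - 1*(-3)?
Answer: -60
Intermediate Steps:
f(N) = 3 + N (f(N) = N + 3 = 3 + N)
(133 - 138)*f(9) = (133 - 138)*(3 + 9) = -5*12 = -60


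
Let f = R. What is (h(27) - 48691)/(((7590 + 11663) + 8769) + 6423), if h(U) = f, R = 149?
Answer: -48542/34445 ≈ -1.4093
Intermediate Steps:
f = 149
h(U) = 149
(h(27) - 48691)/(((7590 + 11663) + 8769) + 6423) = (149 - 48691)/(((7590 + 11663) + 8769) + 6423) = -48542/((19253 + 8769) + 6423) = -48542/(28022 + 6423) = -48542/34445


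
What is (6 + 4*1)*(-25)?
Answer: -250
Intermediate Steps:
(6 + 4*1)*(-25) = (6 + 4)*(-25) = 10*(-25) = -250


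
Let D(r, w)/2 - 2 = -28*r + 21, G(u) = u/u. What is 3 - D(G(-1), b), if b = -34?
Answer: 13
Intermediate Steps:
G(u) = 1
D(r, w) = 46 - 56*r (D(r, w) = 4 + 2*(-28*r + 21) = 4 + 2*(21 - 28*r) = 4 + (42 - 56*r) = 46 - 56*r)
3 - D(G(-1), b) = 3 - (46 - 56*1) = 3 - (46 - 56) = 3 - 1*(-10) = 3 + 10 = 13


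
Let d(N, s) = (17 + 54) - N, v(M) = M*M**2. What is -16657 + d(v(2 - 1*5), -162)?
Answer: -16559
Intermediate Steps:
v(M) = M**3
d(N, s) = 71 - N
-16657 + d(v(2 - 1*5), -162) = -16657 + (71 - (2 - 1*5)**3) = -16657 + (71 - (2 - 5)**3) = -16657 + (71 - 1*(-3)**3) = -16657 + (71 - 1*(-27)) = -16657 + (71 + 27) = -16657 + 98 = -16559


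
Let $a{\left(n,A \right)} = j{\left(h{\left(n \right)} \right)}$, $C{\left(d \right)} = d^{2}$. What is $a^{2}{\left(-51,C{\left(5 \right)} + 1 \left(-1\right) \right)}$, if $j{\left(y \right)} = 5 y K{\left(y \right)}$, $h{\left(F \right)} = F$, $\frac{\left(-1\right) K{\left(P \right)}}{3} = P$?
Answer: $1522170225$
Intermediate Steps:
$K{\left(P \right)} = - 3 P$
$j{\left(y \right)} = - 15 y^{2}$ ($j{\left(y \right)} = 5 y \left(- 3 y\right) = - 15 y^{2}$)
$a{\left(n,A \right)} = - 15 n^{2}$
$a^{2}{\left(-51,C{\left(5 \right)} + 1 \left(-1\right) \right)} = \left(- 15 \left(-51\right)^{2}\right)^{2} = \left(\left(-15\right) 2601\right)^{2} = \left(-39015\right)^{2} = 1522170225$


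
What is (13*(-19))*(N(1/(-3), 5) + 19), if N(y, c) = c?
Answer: -5928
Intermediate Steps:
(13*(-19))*(N(1/(-3), 5) + 19) = (13*(-19))*(5 + 19) = -247*24 = -5928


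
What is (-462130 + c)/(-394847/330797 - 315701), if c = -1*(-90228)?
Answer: 61512032947/52216669272 ≈ 1.1780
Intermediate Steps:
c = 90228
(-462130 + c)/(-394847/330797 - 315701) = (-462130 + 90228)/(-394847/330797 - 315701) = -371902/(-394847*1/330797 - 315701) = -371902/(-394847/330797 - 315701) = -371902/(-104433338544/330797) = -371902*(-330797/104433338544) = 61512032947/52216669272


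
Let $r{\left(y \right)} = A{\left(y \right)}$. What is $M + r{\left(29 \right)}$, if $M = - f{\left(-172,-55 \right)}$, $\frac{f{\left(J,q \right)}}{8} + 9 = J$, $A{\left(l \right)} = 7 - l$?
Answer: $1426$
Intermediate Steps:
$f{\left(J,q \right)} = -72 + 8 J$
$r{\left(y \right)} = 7 - y$
$M = 1448$ ($M = - (-72 + 8 \left(-172\right)) = - (-72 - 1376) = \left(-1\right) \left(-1448\right) = 1448$)
$M + r{\left(29 \right)} = 1448 + \left(7 - 29\right) = 1448 - 22 = 1426$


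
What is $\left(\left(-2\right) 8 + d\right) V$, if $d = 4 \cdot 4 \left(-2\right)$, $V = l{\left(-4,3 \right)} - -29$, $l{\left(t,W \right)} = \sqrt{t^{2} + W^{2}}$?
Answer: $-1632$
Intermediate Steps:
$l{\left(t,W \right)} = \sqrt{W^{2} + t^{2}}$
$V = 34$ ($V = \sqrt{3^{2} + \left(-4\right)^{2}} - -29 = \sqrt{9 + 16} + 29 = \sqrt{25} + 29 = 5 + 29 = 34$)
$d = -32$ ($d = 16 \left(-2\right) = -32$)
$\left(\left(-2\right) 8 + d\right) V = \left(\left(-2\right) 8 - 32\right) 34 = \left(-16 - 32\right) 34 = \left(-48\right) 34 = -1632$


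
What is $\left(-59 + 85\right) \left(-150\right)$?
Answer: $-3900$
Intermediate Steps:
$\left(-59 + 85\right) \left(-150\right) = 26 \left(-150\right) = -3900$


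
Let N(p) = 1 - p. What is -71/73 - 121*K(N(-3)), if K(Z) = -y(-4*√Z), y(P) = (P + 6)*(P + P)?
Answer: 282585/73 ≈ 3871.0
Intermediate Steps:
y(P) = 2*P*(6 + P) (y(P) = (6 + P)*(2*P) = 2*P*(6 + P))
K(Z) = 8*√Z*(6 - 4*√Z) (K(Z) = -2*(-4*√Z)*(6 - 4*√Z) = -(-8)*√Z*(6 - 4*√Z) = 8*√Z*(6 - 4*√Z))
-71/73 - 121*K(N(-3)) = -71/73 - 121*(-32*(1 - 1*(-3)) + 48*√(1 - 1*(-3))) = -71*1/73 - 121*(-32*(1 + 3) + 48*√(1 + 3)) = -71/73 - 121*(-32*4 + 48*√4) = -71/73 - 121*(-128 + 48*2) = -71/73 - 121*(-128 + 96) = -71/73 - 121*(-32) = -71/73 + 3872 = 282585/73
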